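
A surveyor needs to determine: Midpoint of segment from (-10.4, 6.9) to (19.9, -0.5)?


M = (((-10.4)+19.9)/2, (6.9+(-0.5))/2)
= (4.75, 3.2)

(4.75, 3.2)


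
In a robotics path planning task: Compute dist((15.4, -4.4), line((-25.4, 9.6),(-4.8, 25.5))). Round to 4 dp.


|cross product| = 937.12
|line direction| = sqrt(677.17) = 26.0225
Distance = 937.12/sqrt(677.17) = 36.0119

36.0119


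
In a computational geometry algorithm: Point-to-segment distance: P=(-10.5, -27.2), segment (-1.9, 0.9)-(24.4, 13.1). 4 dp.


Project P onto AB: t = 0 (clamped to [0,1])
Closest point on segment: (-1.9, 0.9)
Distance: 29.3866

29.3866


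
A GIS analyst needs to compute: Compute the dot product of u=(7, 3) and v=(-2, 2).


u . v = u_x*v_x + u_y*v_y = 7*(-2) + 3*2
= (-14) + 6 = -8

-8


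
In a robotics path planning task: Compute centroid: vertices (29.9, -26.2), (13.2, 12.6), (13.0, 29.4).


Centroid = ((x_A+x_B+x_C)/3, (y_A+y_B+y_C)/3)
= ((29.9+13.2+13)/3, ((-26.2)+12.6+29.4)/3)
= (18.7, 5.2667)

(18.7, 5.2667)


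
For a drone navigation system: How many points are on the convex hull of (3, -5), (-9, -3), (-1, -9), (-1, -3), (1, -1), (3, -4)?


Convex hull vertices (CCW): (-9, -3), (-1, -9), (3, -5), (3, -4), (1, -1)
Count = 5

5


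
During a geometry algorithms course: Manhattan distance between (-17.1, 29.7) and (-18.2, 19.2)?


|(-17.1)-(-18.2)| + |29.7-19.2| = 1.1 + 10.5 = 11.6

11.6


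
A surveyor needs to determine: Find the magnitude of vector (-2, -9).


|u| = sqrt((-2)^2 + (-9)^2) = sqrt(85) = 9.2195

9.2195


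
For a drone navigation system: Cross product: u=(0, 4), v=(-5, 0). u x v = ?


u x v = u_x*v_y - u_y*v_x = 0*0 - 4*(-5)
= 0 - (-20) = 20

20


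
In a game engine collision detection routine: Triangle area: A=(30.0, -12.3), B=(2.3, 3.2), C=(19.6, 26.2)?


Area = |x_A(y_B-y_C) + x_B(y_C-y_A) + x_C(y_A-y_B)|/2
= |(-690) + 88.55 + (-303.8)|/2
= 905.25/2 = 452.625

452.625


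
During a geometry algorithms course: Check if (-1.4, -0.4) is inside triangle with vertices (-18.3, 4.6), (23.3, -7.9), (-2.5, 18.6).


Cross products: AB x AP = 3.25, BC x BP = 461.05, CA x CP = 315.6
All same sign? yes

Yes, inside


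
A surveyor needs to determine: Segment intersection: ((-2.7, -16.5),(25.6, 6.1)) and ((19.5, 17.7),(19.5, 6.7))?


Cross products: d1=-244.2, d2=67.1, d3=466.14, d4=154.84
d1*d2 < 0 and d3*d4 < 0? no

No, they don't intersect


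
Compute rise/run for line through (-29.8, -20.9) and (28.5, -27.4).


slope = (y2-y1)/(x2-x1) = ((-27.4)-(-20.9))/(28.5-(-29.8)) = (-6.5)/58.3 = -0.1115

-0.1115


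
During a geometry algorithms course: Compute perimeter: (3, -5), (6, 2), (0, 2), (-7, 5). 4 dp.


Sides: (3, -5)->(6, 2): sqrt(58) = 7.615773, (6, 2)->(0, 2): sqrt(36) = 6, (0, 2)->(-7, 5): sqrt(58) = 7.615773, (-7, 5)->(3, -5): sqrt(200) = 14.142136
Sum = 35.373682
Perimeter = 35.3737

35.3737


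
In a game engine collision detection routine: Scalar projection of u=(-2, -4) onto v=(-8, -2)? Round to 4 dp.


u.v = 24, |v| = sqrt(68) = 8.2462
Scalar projection = u.v / |v| = 24 / sqrt(68) = 2.9104

2.9104


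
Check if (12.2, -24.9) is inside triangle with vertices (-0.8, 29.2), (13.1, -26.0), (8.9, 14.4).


Cross products: AB x AP = -34.39, BC x BP = 31.74, CA x CP = 332.37
All same sign? no

No, outside


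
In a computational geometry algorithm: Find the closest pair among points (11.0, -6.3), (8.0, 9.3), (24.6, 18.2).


d(P0,P1) = 15.8858, d(P0,P2) = 28.0216, d(P1,P2) = 18.8353
Closest: P0 and P1

Closest pair: (11.0, -6.3) and (8.0, 9.3), distance = 15.8858


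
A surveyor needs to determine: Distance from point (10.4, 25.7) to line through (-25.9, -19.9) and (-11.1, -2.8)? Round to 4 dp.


|cross product| = 54.15
|line direction| = sqrt(511.45) = 22.6153
Distance = 54.15/sqrt(511.45) = 2.3944

2.3944


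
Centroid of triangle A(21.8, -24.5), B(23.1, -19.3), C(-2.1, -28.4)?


Centroid = ((x_A+x_B+x_C)/3, (y_A+y_B+y_C)/3)
= ((21.8+23.1+(-2.1))/3, ((-24.5)+(-19.3)+(-28.4))/3)
= (14.2667, -24.0667)

(14.2667, -24.0667)


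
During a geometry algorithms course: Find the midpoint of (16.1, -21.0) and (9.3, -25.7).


M = ((16.1+9.3)/2, ((-21)+(-25.7))/2)
= (12.7, -23.35)

(12.7, -23.35)


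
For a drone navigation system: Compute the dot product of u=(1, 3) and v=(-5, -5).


u . v = u_x*v_x + u_y*v_y = 1*(-5) + 3*(-5)
= (-5) + (-15) = -20

-20


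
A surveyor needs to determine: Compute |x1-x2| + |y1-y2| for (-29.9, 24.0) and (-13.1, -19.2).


|(-29.9)-(-13.1)| + |24-(-19.2)| = 16.8 + 43.2 = 60

60


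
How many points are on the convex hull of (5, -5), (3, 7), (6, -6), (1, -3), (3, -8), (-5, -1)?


Convex hull vertices (CCW): (-5, -1), (3, -8), (6, -6), (3, 7)
Count = 4

4


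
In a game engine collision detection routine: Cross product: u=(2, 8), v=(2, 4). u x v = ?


u x v = u_x*v_y - u_y*v_x = 2*4 - 8*2
= 8 - 16 = -8

-8


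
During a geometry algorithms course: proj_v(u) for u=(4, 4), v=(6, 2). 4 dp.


u.v = 32, |v| = sqrt(40) = 6.3246
Scalar projection = u.v / |v| = 32 / sqrt(40) = 5.0596

5.0596


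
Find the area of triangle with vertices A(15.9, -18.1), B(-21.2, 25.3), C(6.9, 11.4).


Area = |x_A(y_B-y_C) + x_B(y_C-y_A) + x_C(y_A-y_B)|/2
= |221.01 + (-625.4) + (-299.46)|/2
= 703.85/2 = 351.925

351.925


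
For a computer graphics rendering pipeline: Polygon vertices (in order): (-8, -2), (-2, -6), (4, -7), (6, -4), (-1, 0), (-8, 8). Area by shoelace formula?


Shoelace sum: ((-8)*(-6) - (-2)*(-2)) + ((-2)*(-7) - 4*(-6)) + (4*(-4) - 6*(-7)) + (6*0 - (-1)*(-4)) + ((-1)*8 - (-8)*0) + ((-8)*(-2) - (-8)*8)
= 176
Area = |176|/2 = 88

88


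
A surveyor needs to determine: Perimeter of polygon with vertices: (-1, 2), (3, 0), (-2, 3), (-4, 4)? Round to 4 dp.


Sides: (-1, 2)->(3, 0): sqrt(20) = 4.472136, (3, 0)->(-2, 3): sqrt(34) = 5.830952, (-2, 3)->(-4, 4): sqrt(5) = 2.236068, (-4, 4)->(-1, 2): sqrt(13) = 3.605551
Sum = 16.144707
Perimeter = 16.1447

16.1447


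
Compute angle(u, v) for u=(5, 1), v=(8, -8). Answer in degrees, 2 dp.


u.v = 32, |u| = sqrt(26) = 5.099, |v| = sqrt(128) = 11.3137
cos(theta) = u.v/(|u||v|) = 32/sqrt(3328) = 0.5547
theta = acos(0.5547) = 56.31 degrees

56.31 degrees


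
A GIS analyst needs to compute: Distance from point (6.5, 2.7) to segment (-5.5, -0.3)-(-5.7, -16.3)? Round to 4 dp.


Project P onto AB: t = 0 (clamped to [0,1])
Closest point on segment: (-5.5, -0.3)
Distance: 12.3693

12.3693


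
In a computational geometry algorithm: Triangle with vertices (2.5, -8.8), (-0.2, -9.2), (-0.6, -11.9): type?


Side lengths squared: AB^2=7.45, BC^2=7.45, CA^2=19.22
Sorted: [7.45, 7.45, 19.22]
By sides: Isosceles, By angles: Obtuse

Isosceles, Obtuse


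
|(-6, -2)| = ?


|u| = sqrt((-6)^2 + (-2)^2) = sqrt(40) = 6.3246

6.3246


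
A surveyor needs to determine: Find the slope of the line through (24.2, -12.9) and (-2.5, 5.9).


slope = (y2-y1)/(x2-x1) = (5.9-(-12.9))/((-2.5)-24.2) = 18.8/(-26.7) = -0.7041

-0.7041


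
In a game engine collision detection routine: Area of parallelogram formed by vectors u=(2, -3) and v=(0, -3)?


|u x v| = |2*(-3) - (-3)*0|
= |(-6) - 0| = 6

6


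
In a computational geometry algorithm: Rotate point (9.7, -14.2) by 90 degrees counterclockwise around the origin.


90° CCW: (x,y) -> (-y, x)
(9.7,-14.2) -> (14.2, 9.7)

(14.2, 9.7)


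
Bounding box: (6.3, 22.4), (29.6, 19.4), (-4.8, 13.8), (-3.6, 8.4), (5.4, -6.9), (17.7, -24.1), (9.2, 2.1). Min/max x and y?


x range: [-4.8, 29.6]
y range: [-24.1, 22.4]
Bounding box: (-4.8,-24.1) to (29.6,22.4)

(-4.8,-24.1) to (29.6,22.4)


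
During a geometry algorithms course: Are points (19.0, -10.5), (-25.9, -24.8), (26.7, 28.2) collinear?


Cross product: ((-25.9)-19)*(28.2-(-10.5)) - ((-24.8)-(-10.5))*(26.7-19)
= -1627.52

No, not collinear


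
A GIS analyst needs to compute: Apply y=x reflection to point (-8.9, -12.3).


Reflection over y=x: (x,y) -> (y,x)
(-8.9, -12.3) -> (-12.3, -8.9)

(-12.3, -8.9)


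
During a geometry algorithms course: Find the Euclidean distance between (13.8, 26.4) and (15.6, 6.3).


dx=1.8, dy=-20.1
d^2 = 1.8^2 + (-20.1)^2 = 407.25
d = sqrt(407.25) = 20.1804

20.1804


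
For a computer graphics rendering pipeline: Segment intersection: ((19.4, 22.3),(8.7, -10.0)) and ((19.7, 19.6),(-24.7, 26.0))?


Cross products: d1=-117.96, d2=1384.64, d3=38.58, d4=-1464.02
d1*d2 < 0 and d3*d4 < 0? yes

Yes, they intersect


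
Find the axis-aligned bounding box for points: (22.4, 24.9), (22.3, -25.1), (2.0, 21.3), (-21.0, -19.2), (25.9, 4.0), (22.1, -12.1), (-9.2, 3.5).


x range: [-21, 25.9]
y range: [-25.1, 24.9]
Bounding box: (-21,-25.1) to (25.9,24.9)

(-21,-25.1) to (25.9,24.9)


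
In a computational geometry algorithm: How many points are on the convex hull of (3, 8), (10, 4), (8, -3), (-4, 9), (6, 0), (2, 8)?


Convex hull vertices (CCW): (-4, 9), (8, -3), (10, 4), (3, 8)
Count = 4

4


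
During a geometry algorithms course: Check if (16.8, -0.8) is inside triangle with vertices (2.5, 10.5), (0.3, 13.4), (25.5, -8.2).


Cross products: AB x AP = -16.61, BC x BP = -1.44, CA x CP = -7.51
All same sign? yes

Yes, inside


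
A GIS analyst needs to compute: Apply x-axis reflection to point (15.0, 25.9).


Reflection over x-axis: (x,y) -> (x,-y)
(15, 25.9) -> (15, -25.9)

(15, -25.9)


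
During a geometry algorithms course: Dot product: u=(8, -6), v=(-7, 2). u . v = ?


u . v = u_x*v_x + u_y*v_y = 8*(-7) + (-6)*2
= (-56) + (-12) = -68

-68


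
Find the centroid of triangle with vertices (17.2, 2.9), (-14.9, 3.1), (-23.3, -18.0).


Centroid = ((x_A+x_B+x_C)/3, (y_A+y_B+y_C)/3)
= ((17.2+(-14.9)+(-23.3))/3, (2.9+3.1+(-18))/3)
= (-7, -4)

(-7, -4)


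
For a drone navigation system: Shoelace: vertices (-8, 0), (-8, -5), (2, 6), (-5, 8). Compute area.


Shoelace sum: ((-8)*(-5) - (-8)*0) + ((-8)*6 - 2*(-5)) + (2*8 - (-5)*6) + ((-5)*0 - (-8)*8)
= 112
Area = |112|/2 = 56

56


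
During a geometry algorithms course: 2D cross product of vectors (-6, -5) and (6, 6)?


u x v = u_x*v_y - u_y*v_x = (-6)*6 - (-5)*6
= (-36) - (-30) = -6

-6


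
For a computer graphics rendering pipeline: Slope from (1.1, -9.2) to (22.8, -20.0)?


slope = (y2-y1)/(x2-x1) = ((-20)-(-9.2))/(22.8-1.1) = (-10.8)/21.7 = -0.4977

-0.4977


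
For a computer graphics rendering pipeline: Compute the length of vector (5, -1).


|u| = sqrt(5^2 + (-1)^2) = sqrt(26) = 5.099

5.099


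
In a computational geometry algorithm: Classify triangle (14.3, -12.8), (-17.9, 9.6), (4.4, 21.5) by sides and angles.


Side lengths squared: AB^2=1538.6, BC^2=638.9, CA^2=1274.5
Sorted: [638.9, 1274.5, 1538.6]
By sides: Scalene, By angles: Acute

Scalene, Acute


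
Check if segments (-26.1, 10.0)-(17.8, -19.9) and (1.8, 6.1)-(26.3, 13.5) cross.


Cross products: d1=302.01, d2=-755.4, d3=663, d4=1720.41
d1*d2 < 0 and d3*d4 < 0? no

No, they don't intersect


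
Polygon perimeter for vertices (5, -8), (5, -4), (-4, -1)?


Sides: (5, -8)->(5, -4): sqrt(16) = 4, (5, -4)->(-4, -1): sqrt(90) = 9.486833, (-4, -1)->(5, -8): sqrt(130) = 11.401754
Sum = 24.888587
Perimeter = 24.8886

24.8886


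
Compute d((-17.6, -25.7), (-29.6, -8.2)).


dx=-12, dy=17.5
d^2 = (-12)^2 + 17.5^2 = 450.25
d = sqrt(450.25) = 21.2191

21.2191


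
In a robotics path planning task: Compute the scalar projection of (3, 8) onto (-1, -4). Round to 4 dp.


u.v = -35, |v| = sqrt(17) = 4.1231
Scalar projection = u.v / |v| = -35 / sqrt(17) = -8.4887

-8.4887


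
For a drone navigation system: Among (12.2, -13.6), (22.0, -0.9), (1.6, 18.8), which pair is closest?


d(P0,P1) = 16.0415, d(P0,P2) = 34.0899, d(P1,P2) = 28.3593
Closest: P0 and P1

Closest pair: (12.2, -13.6) and (22.0, -0.9), distance = 16.0415


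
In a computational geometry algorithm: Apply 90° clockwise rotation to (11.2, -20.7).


90° CW: (x,y) -> (y, -x)
(11.2,-20.7) -> (-20.7, -11.2)

(-20.7, -11.2)


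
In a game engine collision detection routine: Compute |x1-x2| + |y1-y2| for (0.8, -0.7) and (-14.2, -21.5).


|0.8-(-14.2)| + |(-0.7)-(-21.5)| = 15 + 20.8 = 35.8

35.8


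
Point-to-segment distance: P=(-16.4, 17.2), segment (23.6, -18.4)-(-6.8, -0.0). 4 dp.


Project P onto AB: t = 1 (clamped to [0,1])
Closest point on segment: (-6.8, 0)
Distance: 19.6977

19.6977


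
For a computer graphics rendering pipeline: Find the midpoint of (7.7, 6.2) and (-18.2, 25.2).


M = ((7.7+(-18.2))/2, (6.2+25.2)/2)
= (-5.25, 15.7)

(-5.25, 15.7)


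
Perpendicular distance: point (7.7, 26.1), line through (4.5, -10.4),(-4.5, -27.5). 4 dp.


|cross product| = 273.78
|line direction| = sqrt(373.41) = 19.3238
Distance = 273.78/sqrt(373.41) = 14.168

14.168


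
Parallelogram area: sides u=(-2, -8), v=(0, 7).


|u x v| = |(-2)*7 - (-8)*0|
= |(-14) - 0| = 14

14


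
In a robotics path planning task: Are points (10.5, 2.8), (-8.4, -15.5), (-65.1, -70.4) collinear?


Cross product: ((-8.4)-10.5)*((-70.4)-2.8) - ((-15.5)-2.8)*((-65.1)-10.5)
= 0

Yes, collinear


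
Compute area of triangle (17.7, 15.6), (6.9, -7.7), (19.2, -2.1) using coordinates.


Area = |x_A(y_B-y_C) + x_B(y_C-y_A) + x_C(y_A-y_B)|/2
= |(-99.12) + (-122.13) + 447.36|/2
= 226.11/2 = 113.055

113.055


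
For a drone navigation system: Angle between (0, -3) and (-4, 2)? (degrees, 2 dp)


u.v = -6, |u| = sqrt(9) = 3, |v| = sqrt(20) = 4.4721
cos(theta) = u.v/(|u||v|) = -6/sqrt(180) = -0.447214
theta = acos(-0.447214) = 116.57 degrees

116.57 degrees


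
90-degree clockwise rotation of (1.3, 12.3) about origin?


90° CW: (x,y) -> (y, -x)
(1.3,12.3) -> (12.3, -1.3)

(12.3, -1.3)


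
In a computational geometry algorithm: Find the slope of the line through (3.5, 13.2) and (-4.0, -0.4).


slope = (y2-y1)/(x2-x1) = ((-0.4)-13.2)/((-4)-3.5) = (-13.6)/(-7.5) = 1.8133

1.8133


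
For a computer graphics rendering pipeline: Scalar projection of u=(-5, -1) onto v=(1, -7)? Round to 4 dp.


u.v = 2, |v| = sqrt(50) = 7.0711
Scalar projection = u.v / |v| = 2 / sqrt(50) = 0.2828

0.2828


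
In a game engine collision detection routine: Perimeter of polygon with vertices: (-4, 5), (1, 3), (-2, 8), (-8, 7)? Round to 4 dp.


Sides: (-4, 5)->(1, 3): sqrt(29) = 5.385165, (1, 3)->(-2, 8): sqrt(34) = 5.830952, (-2, 8)->(-8, 7): sqrt(37) = 6.082763, (-8, 7)->(-4, 5): sqrt(20) = 4.472136
Sum = 21.771016
Perimeter = 21.771

21.771


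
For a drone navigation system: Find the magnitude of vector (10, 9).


|u| = sqrt(10^2 + 9^2) = sqrt(181) = 13.4536

13.4536


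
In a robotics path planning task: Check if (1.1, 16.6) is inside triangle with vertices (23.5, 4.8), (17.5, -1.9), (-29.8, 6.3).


Cross products: AB x AP = -220.88, BC x BP = -740.57, CA x CP = 595.34
All same sign? no

No, outside


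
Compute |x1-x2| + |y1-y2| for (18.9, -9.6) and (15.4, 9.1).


|18.9-15.4| + |(-9.6)-9.1| = 3.5 + 18.7 = 22.2

22.2


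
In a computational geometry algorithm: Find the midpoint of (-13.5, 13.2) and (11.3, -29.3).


M = (((-13.5)+11.3)/2, (13.2+(-29.3))/2)
= (-1.1, -8.05)

(-1.1, -8.05)


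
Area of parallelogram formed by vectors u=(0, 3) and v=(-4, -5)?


|u x v| = |0*(-5) - 3*(-4)|
= |0 - (-12)| = 12

12


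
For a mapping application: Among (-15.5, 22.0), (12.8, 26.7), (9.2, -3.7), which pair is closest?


d(P0,P1) = 28.6876, d(P0,P2) = 35.6452, d(P1,P2) = 30.6124
Closest: P0 and P1

Closest pair: (-15.5, 22.0) and (12.8, 26.7), distance = 28.6876


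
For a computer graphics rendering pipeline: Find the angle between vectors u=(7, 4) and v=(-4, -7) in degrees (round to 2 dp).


u.v = -56, |u| = sqrt(65) = 8.0623, |v| = sqrt(65) = 8.0623
cos(theta) = u.v/(|u||v|) = -56/sqrt(4225) = -0.861538
theta = acos(-0.861538) = 149.49 degrees

149.49 degrees


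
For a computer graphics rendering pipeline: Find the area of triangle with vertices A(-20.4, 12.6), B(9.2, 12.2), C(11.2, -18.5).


Area = |x_A(y_B-y_C) + x_B(y_C-y_A) + x_C(y_A-y_B)|/2
= |(-626.28) + (-286.12) + 4.48|/2
= 907.92/2 = 453.96

453.96


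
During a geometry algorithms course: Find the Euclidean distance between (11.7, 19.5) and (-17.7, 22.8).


dx=-29.4, dy=3.3
d^2 = (-29.4)^2 + 3.3^2 = 875.25
d = sqrt(875.25) = 29.5846

29.5846


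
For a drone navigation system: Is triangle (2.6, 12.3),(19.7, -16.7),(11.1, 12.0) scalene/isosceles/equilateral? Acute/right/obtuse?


Side lengths squared: AB^2=1133.41, BC^2=897.65, CA^2=72.34
Sorted: [72.34, 897.65, 1133.41]
By sides: Scalene, By angles: Obtuse

Scalene, Obtuse


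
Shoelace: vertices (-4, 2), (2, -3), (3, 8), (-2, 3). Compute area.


Shoelace sum: ((-4)*(-3) - 2*2) + (2*8 - 3*(-3)) + (3*3 - (-2)*8) + ((-2)*2 - (-4)*3)
= 66
Area = |66|/2 = 33

33


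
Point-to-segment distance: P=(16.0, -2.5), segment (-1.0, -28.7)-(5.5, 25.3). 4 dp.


Project P onto AB: t = 0.5156 (clamped to [0,1])
Closest point on segment: (2.3515, -0.8571)
Distance: 13.7471

13.7471


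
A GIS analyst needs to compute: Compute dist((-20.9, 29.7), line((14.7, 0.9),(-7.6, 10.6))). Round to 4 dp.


|cross product| = 296.92
|line direction| = sqrt(591.38) = 24.3183
Distance = 296.92/sqrt(591.38) = 12.2097

12.2097


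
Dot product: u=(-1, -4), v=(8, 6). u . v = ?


u . v = u_x*v_x + u_y*v_y = (-1)*8 + (-4)*6
= (-8) + (-24) = -32

-32


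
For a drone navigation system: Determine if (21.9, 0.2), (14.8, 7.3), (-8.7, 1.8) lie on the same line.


Cross product: (14.8-21.9)*(1.8-0.2) - (7.3-0.2)*((-8.7)-21.9)
= 205.9

No, not collinear


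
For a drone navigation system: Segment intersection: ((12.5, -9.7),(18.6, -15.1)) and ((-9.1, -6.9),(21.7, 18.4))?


Cross products: d1=-632.72, d2=-953.37, d3=-99.56, d4=221.09
d1*d2 < 0 and d3*d4 < 0? no

No, they don't intersect


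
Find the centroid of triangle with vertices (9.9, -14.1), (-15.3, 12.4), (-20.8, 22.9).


Centroid = ((x_A+x_B+x_C)/3, (y_A+y_B+y_C)/3)
= ((9.9+(-15.3)+(-20.8))/3, ((-14.1)+12.4+22.9)/3)
= (-8.7333, 7.0667)

(-8.7333, 7.0667)


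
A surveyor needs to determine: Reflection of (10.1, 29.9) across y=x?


Reflection over y=x: (x,y) -> (y,x)
(10.1, 29.9) -> (29.9, 10.1)

(29.9, 10.1)


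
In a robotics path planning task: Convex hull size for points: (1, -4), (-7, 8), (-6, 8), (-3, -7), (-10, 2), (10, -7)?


Convex hull vertices (CCW): (-10, 2), (-3, -7), (10, -7), (-6, 8), (-7, 8)
Count = 5

5


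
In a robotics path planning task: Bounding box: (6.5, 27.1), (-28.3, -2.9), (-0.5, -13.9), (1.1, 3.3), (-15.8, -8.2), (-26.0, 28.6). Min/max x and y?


x range: [-28.3, 6.5]
y range: [-13.9, 28.6]
Bounding box: (-28.3,-13.9) to (6.5,28.6)

(-28.3,-13.9) to (6.5,28.6)


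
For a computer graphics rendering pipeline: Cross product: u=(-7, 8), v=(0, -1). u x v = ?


u x v = u_x*v_y - u_y*v_x = (-7)*(-1) - 8*0
= 7 - 0 = 7

7


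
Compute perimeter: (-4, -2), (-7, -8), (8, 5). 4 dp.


Sides: (-4, -2)->(-7, -8): sqrt(45) = 6.708204, (-7, -8)->(8, 5): sqrt(394) = 19.849433, (8, 5)->(-4, -2): sqrt(193) = 13.892444
Sum = 40.450081
Perimeter = 40.4501

40.4501


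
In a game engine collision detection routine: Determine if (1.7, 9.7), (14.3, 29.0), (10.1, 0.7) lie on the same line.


Cross product: (14.3-1.7)*(0.7-9.7) - (29-9.7)*(10.1-1.7)
= -275.52

No, not collinear


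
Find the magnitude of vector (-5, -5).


|u| = sqrt((-5)^2 + (-5)^2) = sqrt(50) = 7.0711

7.0711


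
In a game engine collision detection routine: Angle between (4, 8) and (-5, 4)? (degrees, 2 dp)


u.v = 12, |u| = sqrt(80) = 8.9443, |v| = sqrt(41) = 6.4031
cos(theta) = u.v/(|u||v|) = 12/sqrt(3280) = 0.209529
theta = acos(0.209529) = 77.91 degrees

77.91 degrees


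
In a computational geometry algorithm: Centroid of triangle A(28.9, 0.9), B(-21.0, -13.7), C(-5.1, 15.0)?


Centroid = ((x_A+x_B+x_C)/3, (y_A+y_B+y_C)/3)
= ((28.9+(-21)+(-5.1))/3, (0.9+(-13.7)+15)/3)
= (0.9333, 0.7333)

(0.9333, 0.7333)


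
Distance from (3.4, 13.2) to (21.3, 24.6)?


dx=17.9, dy=11.4
d^2 = 17.9^2 + 11.4^2 = 450.37
d = sqrt(450.37) = 21.2219

21.2219


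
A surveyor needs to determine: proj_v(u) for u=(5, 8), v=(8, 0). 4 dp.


u.v = 40, |v| = sqrt(64) = 8
Scalar projection = u.v / |v| = 40 / sqrt(64) = 5

5


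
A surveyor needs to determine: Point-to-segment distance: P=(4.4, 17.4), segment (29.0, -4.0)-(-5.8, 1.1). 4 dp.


Project P onto AB: t = 0.7803 (clamped to [0,1])
Closest point on segment: (1.847, -0.0207)
Distance: 17.6068

17.6068


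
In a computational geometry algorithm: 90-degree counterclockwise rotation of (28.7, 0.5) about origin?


90° CCW: (x,y) -> (-y, x)
(28.7,0.5) -> (-0.5, 28.7)

(-0.5, 28.7)


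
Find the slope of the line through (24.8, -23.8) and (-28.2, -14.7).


slope = (y2-y1)/(x2-x1) = ((-14.7)-(-23.8))/((-28.2)-24.8) = 9.1/(-53) = -0.1717

-0.1717


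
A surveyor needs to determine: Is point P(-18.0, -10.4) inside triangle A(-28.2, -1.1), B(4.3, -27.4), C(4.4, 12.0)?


Cross products: AB x AP = -33.99, BC x BP = 880.32, CA x CP = 436.8
All same sign? no

No, outside


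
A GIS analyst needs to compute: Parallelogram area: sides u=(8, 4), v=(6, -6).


|u x v| = |8*(-6) - 4*6|
= |(-48) - 24| = 72

72


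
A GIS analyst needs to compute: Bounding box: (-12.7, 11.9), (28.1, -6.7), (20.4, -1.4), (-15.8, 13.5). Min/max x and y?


x range: [-15.8, 28.1]
y range: [-6.7, 13.5]
Bounding box: (-15.8,-6.7) to (28.1,13.5)

(-15.8,-6.7) to (28.1,13.5)


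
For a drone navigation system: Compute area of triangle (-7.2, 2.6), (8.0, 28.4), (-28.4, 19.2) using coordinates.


Area = |x_A(y_B-y_C) + x_B(y_C-y_A) + x_C(y_A-y_B)|/2
= |(-66.24) + 132.8 + 732.72|/2
= 799.28/2 = 399.64

399.64


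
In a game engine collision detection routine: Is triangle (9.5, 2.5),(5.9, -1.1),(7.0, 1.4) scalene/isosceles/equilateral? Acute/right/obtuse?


Side lengths squared: AB^2=25.92, BC^2=7.46, CA^2=7.46
Sorted: [7.46, 7.46, 25.92]
By sides: Isosceles, By angles: Obtuse

Isosceles, Obtuse


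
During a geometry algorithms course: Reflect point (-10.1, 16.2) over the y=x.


Reflection over y=x: (x,y) -> (y,x)
(-10.1, 16.2) -> (16.2, -10.1)

(16.2, -10.1)


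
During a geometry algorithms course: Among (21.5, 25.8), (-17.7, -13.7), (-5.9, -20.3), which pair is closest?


d(P0,P1) = 55.6497, d(P0,P2) = 53.6281, d(P1,P2) = 13.5204
Closest: P1 and P2

Closest pair: (-17.7, -13.7) and (-5.9, -20.3), distance = 13.5204


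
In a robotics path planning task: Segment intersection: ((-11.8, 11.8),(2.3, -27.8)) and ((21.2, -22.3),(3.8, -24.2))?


Cross products: d1=-656.04, d2=59.79, d3=825.99, d4=110.16
d1*d2 < 0 and d3*d4 < 0? no

No, they don't intersect


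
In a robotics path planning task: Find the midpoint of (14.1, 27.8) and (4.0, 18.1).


M = ((14.1+4)/2, (27.8+18.1)/2)
= (9.05, 22.95)

(9.05, 22.95)


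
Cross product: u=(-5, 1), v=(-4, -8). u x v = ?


u x v = u_x*v_y - u_y*v_x = (-5)*(-8) - 1*(-4)
= 40 - (-4) = 44

44


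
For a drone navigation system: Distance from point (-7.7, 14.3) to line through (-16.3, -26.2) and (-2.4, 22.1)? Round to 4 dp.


|cross product| = 147.57
|line direction| = sqrt(2526.1) = 50.2603
Distance = 147.57/sqrt(2526.1) = 2.9361

2.9361


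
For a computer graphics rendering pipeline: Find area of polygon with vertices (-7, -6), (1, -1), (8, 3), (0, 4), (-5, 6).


Shoelace sum: ((-7)*(-1) - 1*(-6)) + (1*3 - 8*(-1)) + (8*4 - 0*3) + (0*6 - (-5)*4) + ((-5)*(-6) - (-7)*6)
= 148
Area = |148|/2 = 74

74


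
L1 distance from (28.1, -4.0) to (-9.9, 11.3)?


|28.1-(-9.9)| + |(-4)-11.3| = 38 + 15.3 = 53.3

53.3


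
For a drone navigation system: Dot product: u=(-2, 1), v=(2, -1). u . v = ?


u . v = u_x*v_x + u_y*v_y = (-2)*2 + 1*(-1)
= (-4) + (-1) = -5

-5


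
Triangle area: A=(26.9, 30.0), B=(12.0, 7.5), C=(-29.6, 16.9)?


Area = |x_A(y_B-y_C) + x_B(y_C-y_A) + x_C(y_A-y_B)|/2
= |(-252.86) + (-157.2) + (-666)|/2
= 1076.06/2 = 538.03

538.03


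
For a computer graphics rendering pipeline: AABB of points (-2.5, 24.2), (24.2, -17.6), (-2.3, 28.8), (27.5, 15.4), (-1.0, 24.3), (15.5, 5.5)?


x range: [-2.5, 27.5]
y range: [-17.6, 28.8]
Bounding box: (-2.5,-17.6) to (27.5,28.8)

(-2.5,-17.6) to (27.5,28.8)


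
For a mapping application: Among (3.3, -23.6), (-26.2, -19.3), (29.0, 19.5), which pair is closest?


d(P0,P1) = 29.8117, d(P0,P2) = 50.1807, d(P1,P2) = 67.4721
Closest: P0 and P1

Closest pair: (3.3, -23.6) and (-26.2, -19.3), distance = 29.8117


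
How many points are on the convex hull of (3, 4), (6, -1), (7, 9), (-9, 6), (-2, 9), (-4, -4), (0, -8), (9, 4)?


Convex hull vertices (CCW): (-9, 6), (-4, -4), (0, -8), (6, -1), (9, 4), (7, 9), (-2, 9)
Count = 7

7


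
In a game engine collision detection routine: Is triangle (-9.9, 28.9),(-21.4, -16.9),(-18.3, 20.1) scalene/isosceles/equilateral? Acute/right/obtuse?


Side lengths squared: AB^2=2229.89, BC^2=1378.61, CA^2=148
Sorted: [148, 1378.61, 2229.89]
By sides: Scalene, By angles: Obtuse

Scalene, Obtuse


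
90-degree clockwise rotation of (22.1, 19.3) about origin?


90° CW: (x,y) -> (y, -x)
(22.1,19.3) -> (19.3, -22.1)

(19.3, -22.1)


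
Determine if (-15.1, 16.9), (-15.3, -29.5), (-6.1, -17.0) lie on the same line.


Cross product: ((-15.3)-(-15.1))*((-17)-16.9) - ((-29.5)-16.9)*((-6.1)-(-15.1))
= 424.38

No, not collinear


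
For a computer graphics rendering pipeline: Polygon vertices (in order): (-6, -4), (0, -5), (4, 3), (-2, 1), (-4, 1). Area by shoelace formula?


Shoelace sum: ((-6)*(-5) - 0*(-4)) + (0*3 - 4*(-5)) + (4*1 - (-2)*3) + ((-2)*1 - (-4)*1) + ((-4)*(-4) - (-6)*1)
= 84
Area = |84|/2 = 42

42


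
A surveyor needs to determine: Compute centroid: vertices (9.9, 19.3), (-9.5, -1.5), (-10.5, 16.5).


Centroid = ((x_A+x_B+x_C)/3, (y_A+y_B+y_C)/3)
= ((9.9+(-9.5)+(-10.5))/3, (19.3+(-1.5)+16.5)/3)
= (-3.3667, 11.4333)

(-3.3667, 11.4333)


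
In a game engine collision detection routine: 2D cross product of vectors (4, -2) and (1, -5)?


u x v = u_x*v_y - u_y*v_x = 4*(-5) - (-2)*1
= (-20) - (-2) = -18

-18


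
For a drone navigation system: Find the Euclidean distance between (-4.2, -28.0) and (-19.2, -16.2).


dx=-15, dy=11.8
d^2 = (-15)^2 + 11.8^2 = 364.24
d = sqrt(364.24) = 19.0851

19.0851


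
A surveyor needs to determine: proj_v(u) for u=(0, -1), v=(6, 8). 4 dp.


u.v = -8, |v| = sqrt(100) = 10
Scalar projection = u.v / |v| = -8 / sqrt(100) = -0.8

-0.8


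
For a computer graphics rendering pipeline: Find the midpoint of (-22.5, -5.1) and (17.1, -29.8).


M = (((-22.5)+17.1)/2, ((-5.1)+(-29.8))/2)
= (-2.7, -17.45)

(-2.7, -17.45)


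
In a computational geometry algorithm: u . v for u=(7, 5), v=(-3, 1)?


u . v = u_x*v_x + u_y*v_y = 7*(-3) + 5*1
= (-21) + 5 = -16

-16


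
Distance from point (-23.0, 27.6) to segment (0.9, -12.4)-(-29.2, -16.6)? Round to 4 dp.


Project P onto AB: t = 0.597 (clamped to [0,1])
Closest point on segment: (-17.0688, -14.9073)
Distance: 42.9191

42.9191


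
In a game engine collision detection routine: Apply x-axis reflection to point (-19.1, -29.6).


Reflection over x-axis: (x,y) -> (x,-y)
(-19.1, -29.6) -> (-19.1, 29.6)

(-19.1, 29.6)


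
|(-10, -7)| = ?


|u| = sqrt((-10)^2 + (-7)^2) = sqrt(149) = 12.2066

12.2066


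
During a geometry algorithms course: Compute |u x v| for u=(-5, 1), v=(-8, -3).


|u x v| = |(-5)*(-3) - 1*(-8)|
= |15 - (-8)| = 23

23


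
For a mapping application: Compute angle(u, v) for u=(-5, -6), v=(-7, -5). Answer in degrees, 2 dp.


u.v = 65, |u| = sqrt(61) = 7.8102, |v| = sqrt(74) = 8.6023
cos(theta) = u.v/(|u||v|) = 65/sqrt(4514) = 0.967459
theta = acos(0.967459) = 14.66 degrees

14.66 degrees


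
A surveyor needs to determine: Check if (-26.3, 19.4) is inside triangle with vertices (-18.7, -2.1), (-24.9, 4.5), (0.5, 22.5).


Cross products: AB x AP = -83.14, BC x BP = 403.66, CA x CP = -599.76
All same sign? no

No, outside


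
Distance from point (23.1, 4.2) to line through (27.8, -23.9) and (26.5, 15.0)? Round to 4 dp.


|cross product| = 146.3
|line direction| = sqrt(1514.9) = 38.9217
Distance = 146.3/sqrt(1514.9) = 3.7588

3.7588


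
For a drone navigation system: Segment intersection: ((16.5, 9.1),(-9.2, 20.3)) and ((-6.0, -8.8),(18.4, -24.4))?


Cross products: d1=787.76, d2=660.12, d3=712.03, d4=839.67
d1*d2 < 0 and d3*d4 < 0? no

No, they don't intersect


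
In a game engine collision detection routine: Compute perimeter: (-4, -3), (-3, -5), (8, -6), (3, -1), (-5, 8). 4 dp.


Sides: (-4, -3)->(-3, -5): sqrt(5) = 2.236068, (-3, -5)->(8, -6): sqrt(122) = 11.045361, (8, -6)->(3, -1): sqrt(50) = 7.071068, (3, -1)->(-5, 8): sqrt(145) = 12.041595, (-5, 8)->(-4, -3): sqrt(122) = 11.045361
Sum = 43.439453
Perimeter = 43.4395

43.4395


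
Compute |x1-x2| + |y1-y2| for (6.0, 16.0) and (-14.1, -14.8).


|6-(-14.1)| + |16-(-14.8)| = 20.1 + 30.8 = 50.9

50.9


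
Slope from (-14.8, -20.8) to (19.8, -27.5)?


slope = (y2-y1)/(x2-x1) = ((-27.5)-(-20.8))/(19.8-(-14.8)) = (-6.7)/34.6 = -0.1936

-0.1936


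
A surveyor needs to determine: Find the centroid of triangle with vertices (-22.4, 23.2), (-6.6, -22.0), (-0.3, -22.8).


Centroid = ((x_A+x_B+x_C)/3, (y_A+y_B+y_C)/3)
= (((-22.4)+(-6.6)+(-0.3))/3, (23.2+(-22)+(-22.8))/3)
= (-9.7667, -7.2)

(-9.7667, -7.2)


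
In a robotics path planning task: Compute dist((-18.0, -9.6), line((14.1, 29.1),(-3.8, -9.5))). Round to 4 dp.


|cross product| = 546.33
|line direction| = sqrt(1810.37) = 42.5484
Distance = 546.33/sqrt(1810.37) = 12.8402

12.8402


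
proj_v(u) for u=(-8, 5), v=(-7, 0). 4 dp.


u.v = 56, |v| = sqrt(49) = 7
Scalar projection = u.v / |v| = 56 / sqrt(49) = 8

8


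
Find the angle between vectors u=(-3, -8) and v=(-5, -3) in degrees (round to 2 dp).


u.v = 39, |u| = sqrt(73) = 8.544, |v| = sqrt(34) = 5.831
cos(theta) = u.v/(|u||v|) = 39/sqrt(2482) = 0.782823
theta = acos(0.782823) = 38.48 degrees

38.48 degrees


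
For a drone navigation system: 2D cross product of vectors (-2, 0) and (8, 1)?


u x v = u_x*v_y - u_y*v_x = (-2)*1 - 0*8
= (-2) - 0 = -2

-2


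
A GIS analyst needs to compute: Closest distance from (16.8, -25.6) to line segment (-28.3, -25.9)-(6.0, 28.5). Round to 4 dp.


Project P onto AB: t = 0.378 (clamped to [0,1])
Closest point on segment: (-15.3354, -5.3381)
Distance: 37.9899

37.9899


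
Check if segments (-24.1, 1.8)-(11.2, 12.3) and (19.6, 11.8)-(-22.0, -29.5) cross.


Cross products: d1=-1388.81, d2=-367.72, d3=-105.85, d4=-1126.94
d1*d2 < 0 and d3*d4 < 0? no

No, they don't intersect


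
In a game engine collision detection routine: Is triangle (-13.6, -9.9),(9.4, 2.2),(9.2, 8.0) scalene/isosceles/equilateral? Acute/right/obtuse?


Side lengths squared: AB^2=675.41, BC^2=33.68, CA^2=840.25
Sorted: [33.68, 675.41, 840.25]
By sides: Scalene, By angles: Obtuse

Scalene, Obtuse


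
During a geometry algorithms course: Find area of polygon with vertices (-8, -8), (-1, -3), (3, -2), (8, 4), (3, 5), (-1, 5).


Shoelace sum: ((-8)*(-3) - (-1)*(-8)) + ((-1)*(-2) - 3*(-3)) + (3*4 - 8*(-2)) + (8*5 - 3*4) + (3*5 - (-1)*5) + ((-1)*(-8) - (-8)*5)
= 151
Area = |151|/2 = 75.5

75.5


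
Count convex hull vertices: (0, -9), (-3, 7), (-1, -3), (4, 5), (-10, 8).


Convex hull vertices (CCW): (-10, 8), (0, -9), (4, 5), (-3, 7)
Count = 4

4


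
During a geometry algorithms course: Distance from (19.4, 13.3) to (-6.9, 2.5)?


dx=-26.3, dy=-10.8
d^2 = (-26.3)^2 + (-10.8)^2 = 808.33
d = sqrt(808.33) = 28.4311

28.4311


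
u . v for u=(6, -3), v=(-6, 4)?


u . v = u_x*v_x + u_y*v_y = 6*(-6) + (-3)*4
= (-36) + (-12) = -48

-48


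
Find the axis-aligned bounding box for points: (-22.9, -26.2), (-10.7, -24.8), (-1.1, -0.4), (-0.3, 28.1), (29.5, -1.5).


x range: [-22.9, 29.5]
y range: [-26.2, 28.1]
Bounding box: (-22.9,-26.2) to (29.5,28.1)

(-22.9,-26.2) to (29.5,28.1)


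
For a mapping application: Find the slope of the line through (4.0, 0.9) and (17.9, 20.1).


slope = (y2-y1)/(x2-x1) = (20.1-0.9)/(17.9-4) = 19.2/13.9 = 1.3813

1.3813


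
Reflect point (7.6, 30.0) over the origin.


Reflection over origin: (x,y) -> (-x,-y)
(7.6, 30) -> (-7.6, -30)

(-7.6, -30)


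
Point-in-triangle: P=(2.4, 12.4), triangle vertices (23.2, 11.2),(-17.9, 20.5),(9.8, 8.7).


Cross products: AB x AP = 144.12, BC x BP = 15.17, CA x CP = 68.08
All same sign? yes

Yes, inside


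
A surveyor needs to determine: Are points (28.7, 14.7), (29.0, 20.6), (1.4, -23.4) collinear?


Cross product: (29-28.7)*((-23.4)-14.7) - (20.6-14.7)*(1.4-28.7)
= 149.64

No, not collinear


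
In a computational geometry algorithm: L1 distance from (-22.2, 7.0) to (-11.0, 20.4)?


|(-22.2)-(-11)| + |7-20.4| = 11.2 + 13.4 = 24.6

24.6


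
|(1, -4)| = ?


|u| = sqrt(1^2 + (-4)^2) = sqrt(17) = 4.1231

4.1231


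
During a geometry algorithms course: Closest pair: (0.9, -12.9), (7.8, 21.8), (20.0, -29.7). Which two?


d(P0,P1) = 35.3794, d(P0,P2) = 25.4372, d(P1,P2) = 52.9253
Closest: P0 and P2

Closest pair: (0.9, -12.9) and (20.0, -29.7), distance = 25.4372


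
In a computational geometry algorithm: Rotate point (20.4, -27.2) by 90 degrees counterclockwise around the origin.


90° CCW: (x,y) -> (-y, x)
(20.4,-27.2) -> (27.2, 20.4)

(27.2, 20.4)


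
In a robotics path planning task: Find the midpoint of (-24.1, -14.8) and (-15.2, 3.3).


M = (((-24.1)+(-15.2))/2, ((-14.8)+3.3)/2)
= (-19.65, -5.75)

(-19.65, -5.75)


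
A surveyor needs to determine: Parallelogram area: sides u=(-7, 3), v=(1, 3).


|u x v| = |(-7)*3 - 3*1|
= |(-21) - 3| = 24

24


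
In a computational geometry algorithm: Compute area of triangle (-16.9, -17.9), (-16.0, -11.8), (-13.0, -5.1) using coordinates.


Area = |x_A(y_B-y_C) + x_B(y_C-y_A) + x_C(y_A-y_B)|/2
= |113.23 + (-204.8) + 79.3|/2
= 12.27/2 = 6.135

6.135


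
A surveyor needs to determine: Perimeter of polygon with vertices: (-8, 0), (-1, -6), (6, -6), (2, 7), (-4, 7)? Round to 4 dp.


Sides: (-8, 0)->(-1, -6): sqrt(85) = 9.219544, (-1, -6)->(6, -6): sqrt(49) = 7, (6, -6)->(2, 7): sqrt(185) = 13.601471, (2, 7)->(-4, 7): sqrt(36) = 6, (-4, 7)->(-8, 0): sqrt(65) = 8.062258
Sum = 43.883273
Perimeter = 43.8833

43.8833


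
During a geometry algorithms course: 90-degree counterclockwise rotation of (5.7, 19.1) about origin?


90° CCW: (x,y) -> (-y, x)
(5.7,19.1) -> (-19.1, 5.7)

(-19.1, 5.7)


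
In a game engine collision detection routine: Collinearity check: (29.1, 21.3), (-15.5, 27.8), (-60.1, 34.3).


Cross product: ((-15.5)-29.1)*(34.3-21.3) - (27.8-21.3)*((-60.1)-29.1)
= 0

Yes, collinear


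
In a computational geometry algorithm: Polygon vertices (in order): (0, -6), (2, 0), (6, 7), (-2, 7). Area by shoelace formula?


Shoelace sum: (0*0 - 2*(-6)) + (2*7 - 6*0) + (6*7 - (-2)*7) + ((-2)*(-6) - 0*7)
= 94
Area = |94|/2 = 47

47


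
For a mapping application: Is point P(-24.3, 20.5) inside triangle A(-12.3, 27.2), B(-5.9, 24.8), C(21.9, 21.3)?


Cross products: AB x AP = -71.68, BC x BP = -183.94, CA x CP = 299.94
All same sign? no

No, outside


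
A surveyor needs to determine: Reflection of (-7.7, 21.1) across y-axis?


Reflection over y-axis: (x,y) -> (-x,y)
(-7.7, 21.1) -> (7.7, 21.1)

(7.7, 21.1)


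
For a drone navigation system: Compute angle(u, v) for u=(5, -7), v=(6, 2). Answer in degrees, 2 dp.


u.v = 16, |u| = sqrt(74) = 8.6023, |v| = sqrt(40) = 6.3246
cos(theta) = u.v/(|u||v|) = 16/sqrt(2960) = 0.294086
theta = acos(0.294086) = 72.9 degrees

72.9 degrees


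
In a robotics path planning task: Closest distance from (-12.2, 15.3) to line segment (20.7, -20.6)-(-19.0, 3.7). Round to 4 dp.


Project P onto AB: t = 1 (clamped to [0,1])
Closest point on segment: (-19, 3.7)
Distance: 13.4462

13.4462


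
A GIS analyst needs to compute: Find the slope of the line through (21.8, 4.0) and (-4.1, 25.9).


slope = (y2-y1)/(x2-x1) = (25.9-4)/((-4.1)-21.8) = 21.9/(-25.9) = -0.8456

-0.8456


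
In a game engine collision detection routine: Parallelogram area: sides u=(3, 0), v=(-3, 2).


|u x v| = |3*2 - 0*(-3)|
= |6 - 0| = 6

6


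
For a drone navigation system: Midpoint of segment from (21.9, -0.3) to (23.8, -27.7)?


M = ((21.9+23.8)/2, ((-0.3)+(-27.7))/2)
= (22.85, -14)

(22.85, -14)


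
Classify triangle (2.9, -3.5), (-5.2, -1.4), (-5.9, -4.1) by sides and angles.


Side lengths squared: AB^2=70.02, BC^2=7.78, CA^2=77.8
Sorted: [7.78, 70.02, 77.8]
By sides: Scalene, By angles: Right

Scalene, Right


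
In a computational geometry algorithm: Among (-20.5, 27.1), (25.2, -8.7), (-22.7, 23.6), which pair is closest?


d(P0,P1) = 58.0528, d(P0,P2) = 4.134, d(P1,P2) = 57.7728
Closest: P0 and P2

Closest pair: (-20.5, 27.1) and (-22.7, 23.6), distance = 4.134


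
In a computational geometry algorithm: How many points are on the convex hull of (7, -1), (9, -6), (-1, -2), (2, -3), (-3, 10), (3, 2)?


Convex hull vertices (CCW): (-3, 10), (-1, -2), (9, -6), (7, -1)
Count = 4

4


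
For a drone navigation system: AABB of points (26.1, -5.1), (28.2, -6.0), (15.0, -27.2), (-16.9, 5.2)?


x range: [-16.9, 28.2]
y range: [-27.2, 5.2]
Bounding box: (-16.9,-27.2) to (28.2,5.2)

(-16.9,-27.2) to (28.2,5.2)


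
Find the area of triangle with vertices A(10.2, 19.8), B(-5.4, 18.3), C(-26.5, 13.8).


Area = |x_A(y_B-y_C) + x_B(y_C-y_A) + x_C(y_A-y_B)|/2
= |45.9 + 32.4 + (-39.75)|/2
= 38.55/2 = 19.275

19.275


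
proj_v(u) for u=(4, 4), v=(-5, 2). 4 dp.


u.v = -12, |v| = sqrt(29) = 5.3852
Scalar projection = u.v / |v| = -12 / sqrt(29) = -2.2283

-2.2283


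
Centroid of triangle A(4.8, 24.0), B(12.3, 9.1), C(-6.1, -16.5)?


Centroid = ((x_A+x_B+x_C)/3, (y_A+y_B+y_C)/3)
= ((4.8+12.3+(-6.1))/3, (24+9.1+(-16.5))/3)
= (3.6667, 5.5333)

(3.6667, 5.5333)


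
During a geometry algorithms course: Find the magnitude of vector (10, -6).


|u| = sqrt(10^2 + (-6)^2) = sqrt(136) = 11.6619

11.6619


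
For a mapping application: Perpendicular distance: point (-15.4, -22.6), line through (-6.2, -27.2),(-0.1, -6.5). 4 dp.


|cross product| = 218.5
|line direction| = sqrt(465.7) = 21.5801
Distance = 218.5/sqrt(465.7) = 10.1251

10.1251


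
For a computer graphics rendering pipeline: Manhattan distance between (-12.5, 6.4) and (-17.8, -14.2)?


|(-12.5)-(-17.8)| + |6.4-(-14.2)| = 5.3 + 20.6 = 25.9

25.9


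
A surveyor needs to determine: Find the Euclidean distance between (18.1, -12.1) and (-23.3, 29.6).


dx=-41.4, dy=41.7
d^2 = (-41.4)^2 + 41.7^2 = 3452.85
d = sqrt(3452.85) = 58.761

58.761


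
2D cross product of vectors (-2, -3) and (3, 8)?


u x v = u_x*v_y - u_y*v_x = (-2)*8 - (-3)*3
= (-16) - (-9) = -7

-7


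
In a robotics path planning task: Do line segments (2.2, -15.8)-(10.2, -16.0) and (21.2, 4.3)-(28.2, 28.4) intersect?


Cross products: d1=317.2, d2=123, d3=164.6, d4=358.8
d1*d2 < 0 and d3*d4 < 0? no

No, they don't intersect


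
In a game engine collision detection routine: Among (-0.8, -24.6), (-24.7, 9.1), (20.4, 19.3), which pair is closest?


d(P0,P1) = 41.3146, d(P0,P2) = 48.7509, d(P1,P2) = 46.2391
Closest: P0 and P1

Closest pair: (-0.8, -24.6) and (-24.7, 9.1), distance = 41.3146


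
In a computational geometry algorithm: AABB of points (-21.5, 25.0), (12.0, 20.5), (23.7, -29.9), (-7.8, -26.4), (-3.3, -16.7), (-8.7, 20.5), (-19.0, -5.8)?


x range: [-21.5, 23.7]
y range: [-29.9, 25]
Bounding box: (-21.5,-29.9) to (23.7,25)

(-21.5,-29.9) to (23.7,25)
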